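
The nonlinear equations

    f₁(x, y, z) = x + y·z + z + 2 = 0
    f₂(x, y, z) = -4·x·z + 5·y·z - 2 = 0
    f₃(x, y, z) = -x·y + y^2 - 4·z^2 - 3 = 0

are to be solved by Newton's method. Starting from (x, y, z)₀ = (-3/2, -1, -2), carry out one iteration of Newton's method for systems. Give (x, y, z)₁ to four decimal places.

(0.2857, 0.1429, -0.8571)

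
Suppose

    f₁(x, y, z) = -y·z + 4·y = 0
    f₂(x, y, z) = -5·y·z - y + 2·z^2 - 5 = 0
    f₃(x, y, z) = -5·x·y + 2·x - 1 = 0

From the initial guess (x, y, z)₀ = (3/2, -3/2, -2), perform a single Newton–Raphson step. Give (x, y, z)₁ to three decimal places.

At (3/2, -3/2, -2): F = (-9.000, -10.500, 13.250).
Jacobian J = [[0, -z + 4, -y], [0, -5·z - 1, -5·y + 4·z], [-5·y + 2, -5·x, 0]].
At the point, J = [[0.000, 6.000, 1.500], [0.000, 9.000, -0.500], [9.500, -7.500, 0.000]] (det J = -156.750).
Solving J·Δ = −F gives Δ = (-0.426, 1.227, 1.091).
Then the next iterate is (x, y, z)₁ = (1.074, -0.273, -0.909).

(1.074, -0.273, -0.909)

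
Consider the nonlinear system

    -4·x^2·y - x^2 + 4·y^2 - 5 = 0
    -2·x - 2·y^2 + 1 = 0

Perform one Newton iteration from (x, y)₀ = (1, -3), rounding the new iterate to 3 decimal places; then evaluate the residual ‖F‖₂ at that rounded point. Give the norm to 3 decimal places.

10.086

At (1, -3): F = (42.000, -19.000).
Jacobian J = [[-8·x·y - 2·x, -4·x^2 + 8·y], [-2, -4·y]].
At the point, J = [[22.000, -28.000], [-2.000, 12.000]] (det J = 208.000).
Solving J·Δ = −F gives Δ = (0.135, 1.606).
Then the next iterate is (x, y)₁ = (1.135, -1.394).
Re-evaluating at (1.135, -1.394): F = (8.66786, -5.15647), so ‖F‖₂ = 10.086.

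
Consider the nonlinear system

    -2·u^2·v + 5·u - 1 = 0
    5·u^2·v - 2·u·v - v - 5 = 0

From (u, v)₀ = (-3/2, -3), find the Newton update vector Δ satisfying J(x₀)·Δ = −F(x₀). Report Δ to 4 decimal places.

(2.3603, -5.7074)

At (-3/2, -3): F = (5.0000, -44.7500).
Jacobian J = [[-4·u·v + 5, -2·u^2], [10·u·v - 2·v, 5·u^2 - 2·u - 1]].
At the point, J = [[-13.0000, -4.5000], [51.0000, 13.2500]] (det J = 57.2500).
Solving J·Δ = −F gives Δ = (2.3603, -5.7074).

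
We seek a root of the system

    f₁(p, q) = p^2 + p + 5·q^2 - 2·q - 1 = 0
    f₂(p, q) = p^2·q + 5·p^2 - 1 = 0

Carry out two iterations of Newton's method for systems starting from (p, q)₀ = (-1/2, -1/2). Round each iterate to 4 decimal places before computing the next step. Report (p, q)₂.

(-0.4632, -0.3386)

At (-1/2, -1/2): F = (1.0000, 0.1250).
Jacobian J = [[2·p + 1, 10·q - 2], [2·p·q + 10·p, p^2]].
At the point, J = [[0.0000, -7.0000], [-4.5000, 0.2500]] (det J = -31.5000).
Solving J·Δ = −F gives Δ = (0.0357, 0.1429).
Then the next iterate is (p, q)₁ = (-0.4643, -0.3571).
Round to (-0.4643, -0.3571) and repeat: F = (0.103077, 0.000891), J = [[0.0714, -5.5710], [-4.311397, 0.215574]].
Δ = (0.0011, 0.0185), so (p, q)₂ = (-0.4632, -0.3386).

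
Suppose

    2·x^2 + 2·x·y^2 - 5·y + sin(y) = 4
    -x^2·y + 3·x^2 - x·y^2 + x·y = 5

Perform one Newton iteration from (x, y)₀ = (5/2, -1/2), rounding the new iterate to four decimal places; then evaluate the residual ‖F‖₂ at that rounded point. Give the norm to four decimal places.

At (5/2, -1/2): F = (11.770574, 15.0000).
Jacobian J = [[4·x + 2·y^2, 4·x·y + cos(y) - 5], [-2·x·y + 6·x - y^2 + y, -x^2 - 2·x·y + x]].
At the point, J = [[10.5000, -9.122417], [16.7500, -1.2500]] (det J = 139.675492).
Solving J·Δ = −F gives Δ = (-0.8743, 0.2839).
Then the next iterate is (x, y)₁ = (1.6257, -0.2161).
Re-evaluating at (1.6257, -0.2161): F = (2.303717, 3.072600), so ‖F‖₂ = 3.8403.

3.8403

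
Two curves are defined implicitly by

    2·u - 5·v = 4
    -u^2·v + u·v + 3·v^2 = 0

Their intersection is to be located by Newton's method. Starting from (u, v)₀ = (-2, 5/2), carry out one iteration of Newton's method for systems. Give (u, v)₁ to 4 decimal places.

At (-2, 5/2): F = (-20.5000, 3.7500).
Jacobian J = [[2, -5], [-2·u·v + v, -u^2 + u + 6·v]].
At the point, J = [[2.0000, -5.0000], [12.5000, 9.0000]] (det J = 80.5000).
Solving J·Δ = −F gives Δ = (2.0590, -3.2764).
Then the next iterate is (u, v)₁ = (0.0590, -0.7764).

(0.0590, -0.7764)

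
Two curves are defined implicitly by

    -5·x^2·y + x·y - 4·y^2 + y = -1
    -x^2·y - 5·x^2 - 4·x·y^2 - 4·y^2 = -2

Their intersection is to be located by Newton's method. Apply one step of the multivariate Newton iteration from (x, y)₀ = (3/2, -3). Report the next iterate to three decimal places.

(1.205, -1.613)

At (3/2, -3): F = (-8.750, -92.500).
Jacobian J = [[-10·x·y + y, -5·x^2 + x - 8·y + 1], [-2·x·y - 10·x - 4·y^2, -x^2 - 8·x·y - 8·y]].
At the point, J = [[42.000, 15.250], [-42.000, 57.750]] (det J = 3066.000).
Solving J·Δ = −F gives Δ = (-0.295, 1.387).
Then the next iterate is (x, y)₁ = (1.205, -1.613).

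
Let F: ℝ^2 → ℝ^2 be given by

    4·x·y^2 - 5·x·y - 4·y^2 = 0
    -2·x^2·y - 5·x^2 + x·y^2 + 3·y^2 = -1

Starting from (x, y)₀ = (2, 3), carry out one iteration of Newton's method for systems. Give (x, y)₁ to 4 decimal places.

At (2, 3): F = (6.0000, 2.0000).
Jacobian J = [[4·y^2 - 5·y, 8·x·y - 5·x - 8·y], [-4·x·y - 10·x + y^2, -2·x^2 + 2·x·y + 6·y]].
At the point, J = [[21.0000, 14.0000], [-35.0000, 22.0000]] (det J = 952.0000).
Solving J·Δ = −F gives Δ = (-0.1092, -0.2647).
Then the next iterate is (x, y)₁ = (1.8908, 2.7353).

(1.8908, 2.7353)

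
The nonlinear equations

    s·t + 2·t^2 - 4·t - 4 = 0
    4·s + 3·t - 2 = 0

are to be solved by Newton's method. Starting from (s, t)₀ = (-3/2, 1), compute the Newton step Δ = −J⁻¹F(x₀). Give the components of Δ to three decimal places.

(3.333, -2.778)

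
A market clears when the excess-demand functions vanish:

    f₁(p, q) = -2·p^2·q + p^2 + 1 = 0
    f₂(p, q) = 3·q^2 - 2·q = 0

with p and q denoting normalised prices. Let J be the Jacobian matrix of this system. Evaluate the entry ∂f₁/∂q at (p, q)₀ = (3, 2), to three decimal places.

∂f₁/∂q = -2·p^2.
At (3, 2) this is -18.000.

-18.000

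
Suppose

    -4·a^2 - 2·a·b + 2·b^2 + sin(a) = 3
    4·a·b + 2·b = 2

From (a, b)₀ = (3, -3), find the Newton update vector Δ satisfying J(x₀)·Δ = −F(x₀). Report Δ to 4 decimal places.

At (3, -3): F = (-2.858880, -44.0000).
Jacobian J = [[-8·a - 2·b + cos(a), -2·a + 4·b], [4·b, 4·a + 2]].
At the point, J = [[-18.989992, -18.0000], [-12.0000, 14.0000]] (det J = -481.859895).
Solving J·Δ = −F gives Δ = (-1.7267, 1.6628).

(-1.7267, 1.6628)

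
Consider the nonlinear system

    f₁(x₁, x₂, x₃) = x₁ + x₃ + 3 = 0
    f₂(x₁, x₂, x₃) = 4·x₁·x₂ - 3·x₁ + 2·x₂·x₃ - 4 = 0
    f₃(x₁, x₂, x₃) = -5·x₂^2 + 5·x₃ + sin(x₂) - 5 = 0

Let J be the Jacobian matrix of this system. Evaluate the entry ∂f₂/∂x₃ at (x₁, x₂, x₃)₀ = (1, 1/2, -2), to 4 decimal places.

∂f₂/∂x₃ = 2·x₂.
At (1, 1/2, -2) this is 1.0000.

1.0000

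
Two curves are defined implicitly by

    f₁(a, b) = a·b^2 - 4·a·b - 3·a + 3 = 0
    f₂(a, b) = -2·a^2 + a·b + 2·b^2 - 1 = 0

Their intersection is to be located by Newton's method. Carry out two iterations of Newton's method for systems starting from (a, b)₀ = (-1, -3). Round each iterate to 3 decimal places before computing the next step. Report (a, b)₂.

(-1.057, -1.112)

At (-1, -3): F = (-15.000, 18.000).
Jacobian J = [[b^2 - 4·b - 3, 2·a·b - 4·a], [-4·a + b, a + 4·b]].
At the point, J = [[18.000, 10.000], [1.000, -13.000]] (det J = -244.000).
Solving J·Δ = −F gives Δ = (0.061, 1.389).
Then the next iterate is (a, b)₁ = (-0.939, -1.611).
Round to (-0.939, -1.611) and repeat: F = (-2.67092, 3.93993), J = [[6.03932, 6.78146], [2.145, -7.383]].
Δ = (-0.118, 0.499), so (a, b)₂ = (-1.057, -1.112).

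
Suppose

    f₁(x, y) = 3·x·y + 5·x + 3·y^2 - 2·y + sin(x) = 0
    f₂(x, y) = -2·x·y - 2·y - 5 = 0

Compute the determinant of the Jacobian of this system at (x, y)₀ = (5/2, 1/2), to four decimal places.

-31.3920

J = [[3·y + cos(x) + 5, 3·x + 6·y - 2], [-2·y, -2·x - 2]].
At the point, J = [[5.698856, 8.5000], [-1.0000, -7.0000]].
det J = -31.3920.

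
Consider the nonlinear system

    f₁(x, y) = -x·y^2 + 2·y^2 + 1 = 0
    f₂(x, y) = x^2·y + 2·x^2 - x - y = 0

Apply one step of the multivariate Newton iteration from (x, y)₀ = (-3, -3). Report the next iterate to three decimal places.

(-6.564, -0.397)

At (-3, -3): F = (46.000, -3.000).
Jacobian J = [[-y^2, -2·x·y + 4·y], [2·x·y + 4·x - 1, x^2 - 1]].
At the point, J = [[-9.000, -30.000], [5.000, 8.000]] (det J = 78.000).
Solving J·Δ = −F gives Δ = (-3.564, 2.603).
Then the next iterate is (x, y)₁ = (-6.564, -0.397).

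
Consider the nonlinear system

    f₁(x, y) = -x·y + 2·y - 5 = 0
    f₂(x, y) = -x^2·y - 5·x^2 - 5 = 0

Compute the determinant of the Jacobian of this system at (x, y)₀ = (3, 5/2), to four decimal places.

-22.5000

J = [[-y, -x + 2], [-2·x·y - 10·x, -x^2]].
At the point, J = [[-2.5000, -1.0000], [-45.0000, -9.0000]].
det J = -22.5000.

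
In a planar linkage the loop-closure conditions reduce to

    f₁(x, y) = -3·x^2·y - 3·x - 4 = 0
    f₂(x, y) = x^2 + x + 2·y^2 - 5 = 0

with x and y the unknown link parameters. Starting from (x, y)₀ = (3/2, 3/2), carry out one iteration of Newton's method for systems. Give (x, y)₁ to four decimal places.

At (3/2, 3/2): F = (-18.6250, 3.2500).
Jacobian J = [[-6·x·y - 3, -3·x^2], [2·x + 1, 4·y]].
At the point, J = [[-16.5000, -6.7500], [4.0000, 6.0000]] (det J = -72.0000).
Solving J·Δ = −F gives Δ = (-1.2474, 0.2899).
Then the next iterate is (x, y)₁ = (0.2526, 1.7899).

(0.2526, 1.7899)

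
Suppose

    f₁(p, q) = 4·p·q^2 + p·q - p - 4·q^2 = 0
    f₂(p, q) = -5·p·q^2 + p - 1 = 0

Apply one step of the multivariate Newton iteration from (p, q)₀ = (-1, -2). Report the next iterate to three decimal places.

(-1.067, -1.036)

At (-1, -2): F = (-29.000, 18.000).
Jacobian J = [[4·q^2 + q - 1, 8·p·q + p - 8·q], [-5·q^2 + 1, -10·p·q]].
At the point, J = [[13.000, 31.000], [-19.000, -20.000]] (det J = 329.000).
Solving J·Δ = −F gives Δ = (-0.067, 0.964).
Then the next iterate is (p, q)₁ = (-1.067, -1.036).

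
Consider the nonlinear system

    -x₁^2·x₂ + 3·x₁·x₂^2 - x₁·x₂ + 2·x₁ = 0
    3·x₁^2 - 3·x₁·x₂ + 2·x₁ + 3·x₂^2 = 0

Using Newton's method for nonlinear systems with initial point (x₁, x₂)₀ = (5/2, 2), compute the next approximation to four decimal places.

At (5/2, 2): F = (17.5000, 20.7500).
Jacobian J = [[-2·x₁·x₂ + 3·x₂^2 - x₂ + 2, -x₁^2 + 6·x₁·x₂ - x₁], [6·x₁ - 3·x₂ + 2, -3·x₁ + 6·x₂]].
At the point, J = [[2.0000, 21.2500], [11.0000, 4.5000]] (det J = -224.7500).
Solving J·Δ = −F gives Δ = (-1.6115, -0.6719).
Then the next iterate is (x₁, x₂)₁ = (0.8885, 1.3281).

(0.8885, 1.3281)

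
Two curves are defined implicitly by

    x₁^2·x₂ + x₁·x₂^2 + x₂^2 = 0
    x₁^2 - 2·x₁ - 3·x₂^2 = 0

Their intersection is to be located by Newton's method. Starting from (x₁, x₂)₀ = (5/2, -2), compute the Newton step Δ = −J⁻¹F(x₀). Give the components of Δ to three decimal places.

At (5/2, -2): F = (1.500, -10.750).
Jacobian J = [[2·x₁·x₂ + x₂^2, x₁^2 + 2·x₁·x₂ + 2·x₂], [2·x₁ - 2, -6·x₂]].
At the point, J = [[-6.000, -7.750], [3.000, 12.000]] (det J = -48.750).
Solving J·Δ = −F gives Δ = (-1.340, 1.231).

(-1.340, 1.231)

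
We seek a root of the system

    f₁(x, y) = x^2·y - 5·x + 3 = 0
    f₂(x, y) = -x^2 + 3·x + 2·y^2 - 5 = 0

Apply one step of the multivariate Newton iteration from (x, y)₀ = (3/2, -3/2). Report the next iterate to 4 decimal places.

(0.7401, -1.2083)

At (3/2, -3/2): F = (-7.8750, 1.7500).
Jacobian J = [[2·x·y - 5, x^2], [-2·x + 3, 4·y]].
At the point, J = [[-9.5000, 2.2500], [0.0000, -6.0000]] (det J = 57.0000).
Solving J·Δ = −F gives Δ = (-0.7599, 0.2917).
Then the next iterate is (x, y)₁ = (0.7401, -1.2083).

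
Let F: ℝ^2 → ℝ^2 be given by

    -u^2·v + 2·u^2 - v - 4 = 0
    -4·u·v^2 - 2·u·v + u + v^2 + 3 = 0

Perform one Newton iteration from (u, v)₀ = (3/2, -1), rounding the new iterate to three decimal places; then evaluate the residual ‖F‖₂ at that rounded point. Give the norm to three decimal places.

At (3/2, -1): F = (3.750, 2.500).
Jacobian J = [[-2·u·v + 4·u, -u^2 - 1], [-4·v^2 - 2·v + 1, -8·u·v - 2·u + 2·v]].
At the point, J = [[9.000, -3.250], [-1.000, 7.000]] (det J = 59.750).
Solving J·Δ = −F gives Δ = (-0.575, -0.439).
Then the next iterate is (u, v)₁ = (0.925, -1.439).
Re-evaluating at (0.925, -1.439): F = (0.38149, 0.99620), so ‖F‖₂ = 1.067.

1.067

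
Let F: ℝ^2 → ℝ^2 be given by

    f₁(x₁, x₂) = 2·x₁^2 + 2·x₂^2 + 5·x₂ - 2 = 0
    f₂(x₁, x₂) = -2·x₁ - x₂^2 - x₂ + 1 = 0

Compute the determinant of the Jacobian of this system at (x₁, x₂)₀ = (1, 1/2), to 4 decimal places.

J = [[4·x₁, 4·x₂ + 5], [-2, -2·x₂ - 1]].
At the point, J = [[4.0000, 7.0000], [-2.0000, -2.0000]].
det J = 6.0000.

6.0000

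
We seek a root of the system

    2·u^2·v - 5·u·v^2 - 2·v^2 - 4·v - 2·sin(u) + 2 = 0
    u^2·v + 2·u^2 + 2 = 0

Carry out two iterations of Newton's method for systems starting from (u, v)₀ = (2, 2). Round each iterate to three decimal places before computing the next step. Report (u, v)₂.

At (2, 2): F = (-39.81859, 18.000).
Jacobian J = [[4·u·v - 5·v^2 - 2·cos(u), 2·u^2 - 10·u·v - 4·v - 4], [2·u·v + 4·u, u^2]].
At the point, J = [[-3.16771, -44.000], [16.000, 4.000]] (det J = 691.32917).
Solving J·Δ = −F gives Δ = (-0.915, -0.839).
Then the next iterate is (u, v)₁ = (1.085, 1.161).
Round to (1.085, 1.161) and repeat: F = (-11.68740, 5.72121), J = [[-2.63469, -18.88640], [6.85937, 1.17722]].
Δ = (-0.746, -0.515), so (u, v)₂ = (0.339, 0.646).

(0.339, 0.646)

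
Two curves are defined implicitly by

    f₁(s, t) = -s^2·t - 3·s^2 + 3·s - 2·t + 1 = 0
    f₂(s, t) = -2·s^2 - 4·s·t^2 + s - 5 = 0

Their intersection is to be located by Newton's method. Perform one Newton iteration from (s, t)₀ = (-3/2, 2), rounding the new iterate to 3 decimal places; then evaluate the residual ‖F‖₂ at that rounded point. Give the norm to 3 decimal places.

At (-3/2, 2): F = (-18.750, 13.000).
Jacobian J = [[-2·s·t - 6·s + 3, -s^2 - 2], [-4·s - 4·t^2 + 1, -8·s·t]].
At the point, J = [[18.000, -4.250], [-9.000, 24.000]] (det J = 393.750).
Solving J·Δ = −F gives Δ = (1.003, -0.166).
Then the next iterate is (s, t)₁ = (-0.497, 1.834).
Re-evaluating at (-0.497, 1.834): F = (-5.35304, 0.69573), so ‖F‖₂ = 5.398.

5.398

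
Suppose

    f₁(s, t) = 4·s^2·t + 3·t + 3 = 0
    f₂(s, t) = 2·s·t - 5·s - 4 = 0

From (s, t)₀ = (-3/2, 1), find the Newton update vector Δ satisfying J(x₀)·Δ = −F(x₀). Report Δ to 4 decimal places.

At (-3/2, 1): F = (15.0000, 0.5000).
Jacobian J = [[8·s·t, 4·s^2 + 3], [2·t - 5, 2·s]].
At the point, J = [[-12.0000, 12.0000], [-3.0000, -3.0000]] (det J = 72.0000).
Solving J·Δ = −F gives Δ = (0.7083, -0.5417).

(0.7083, -0.5417)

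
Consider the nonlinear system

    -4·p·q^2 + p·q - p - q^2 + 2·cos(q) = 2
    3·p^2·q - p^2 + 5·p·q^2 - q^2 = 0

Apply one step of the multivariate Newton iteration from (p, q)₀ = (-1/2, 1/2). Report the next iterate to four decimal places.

(-0.2660, 0.2911)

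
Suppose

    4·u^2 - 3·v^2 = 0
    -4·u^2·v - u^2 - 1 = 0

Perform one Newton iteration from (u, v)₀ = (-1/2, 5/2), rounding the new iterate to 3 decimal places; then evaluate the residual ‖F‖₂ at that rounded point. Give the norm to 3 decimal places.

4.666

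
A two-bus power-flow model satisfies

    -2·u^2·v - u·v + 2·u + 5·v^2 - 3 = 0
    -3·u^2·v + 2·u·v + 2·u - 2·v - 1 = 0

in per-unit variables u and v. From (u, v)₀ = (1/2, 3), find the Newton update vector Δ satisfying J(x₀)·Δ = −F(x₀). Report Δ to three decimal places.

(-1.994, -1.861)

At (1/2, 3): F = (40.000, -5.250).
Jacobian J = [[-4·u·v - v + 2, -2·u^2 - u + 10·v], [-6·u·v + 2·v + 2, -3·u^2 + 2·u - 2]].
At the point, J = [[-7.000, 29.000], [-1.000, -1.750]] (det J = 41.250).
Solving J·Δ = −F gives Δ = (-1.994, -1.861).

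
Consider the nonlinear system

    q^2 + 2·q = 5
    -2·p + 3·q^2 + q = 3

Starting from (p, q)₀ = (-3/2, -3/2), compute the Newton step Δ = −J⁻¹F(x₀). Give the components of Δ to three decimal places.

At (-3/2, -3/2): F = (-5.750, 5.250).
Jacobian J = [[0, 2·q + 2], [-2, 6·q + 1]].
At the point, J = [[0.000, -1.000], [-2.000, -8.000]] (det J = -2.000).
Solving J·Δ = −F gives Δ = (25.625, -5.750).

(25.625, -5.750)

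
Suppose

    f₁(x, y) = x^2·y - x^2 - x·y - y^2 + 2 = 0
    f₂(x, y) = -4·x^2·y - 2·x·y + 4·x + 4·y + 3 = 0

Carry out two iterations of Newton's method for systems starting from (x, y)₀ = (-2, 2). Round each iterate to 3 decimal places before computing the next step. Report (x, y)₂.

(-2.799, 0.515)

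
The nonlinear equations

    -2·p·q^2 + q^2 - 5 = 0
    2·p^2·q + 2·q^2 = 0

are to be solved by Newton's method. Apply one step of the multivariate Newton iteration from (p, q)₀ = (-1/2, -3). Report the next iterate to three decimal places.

At (-1/2, -3): F = (13.000, 16.500).
Jacobian J = [[-2·q^2, -4·p·q + 2·q], [4·p·q, 2·p^2 + 4·q]].
At the point, J = [[-18.000, -12.000], [6.000, -11.500]] (det J = 279.000).
Solving J·Δ = −F gives Δ = (-0.174, 1.344).
Then the next iterate is (p, q)₁ = (-0.674, -1.656).

(-0.674, -1.656)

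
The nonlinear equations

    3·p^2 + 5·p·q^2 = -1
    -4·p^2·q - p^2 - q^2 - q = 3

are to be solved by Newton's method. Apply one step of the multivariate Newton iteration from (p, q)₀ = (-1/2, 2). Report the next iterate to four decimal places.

(-5.7500, -7.7500)

At (-1/2, 2): F = (-8.2500, -11.2500).
Jacobian J = [[6·p + 5·q^2, 10·p·q], [-8·p·q - 2·p, -4·p^2 - 2·q - 1]].
At the point, J = [[17.0000, -10.0000], [9.0000, -6.0000]] (det J = -12.0000).
Solving J·Δ = −F gives Δ = (-5.2500, -9.7500).
Then the next iterate is (p, q)₁ = (-5.7500, -7.7500).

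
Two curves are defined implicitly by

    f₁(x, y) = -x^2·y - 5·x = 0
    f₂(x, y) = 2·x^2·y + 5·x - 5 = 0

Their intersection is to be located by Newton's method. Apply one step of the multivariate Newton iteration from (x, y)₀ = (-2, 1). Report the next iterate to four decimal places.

At (-2, 1): F = (6.0000, -7.0000).
Jacobian J = [[-2·x·y - 5, -x^2], [4·x·y + 5, 2·x^2]].
At the point, J = [[-1.0000, -4.0000], [-3.0000, 8.0000]] (det J = -20.0000).
Solving J·Δ = −F gives Δ = (1.0000, 1.2500).
Then the next iterate is (x, y)₁ = (-1.0000, 2.2500).

(-1.0000, 2.2500)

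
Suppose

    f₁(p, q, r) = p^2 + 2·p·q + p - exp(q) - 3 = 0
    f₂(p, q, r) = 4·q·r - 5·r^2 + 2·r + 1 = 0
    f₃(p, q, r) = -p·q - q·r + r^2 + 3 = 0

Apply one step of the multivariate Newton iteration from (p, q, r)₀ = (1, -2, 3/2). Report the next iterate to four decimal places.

(-0.9054, -0.2678, 1.0782)

At (1, -2, 3/2): F = (-5.135335, -19.2500, 10.2500).
Jacobian J = [[2·p + 2·q + 1, 2·p - exp(q), 0], [0, 4·r, 4·q - 10·r + 2], [-q, -p - r, -q + 2·r]].
At the point, J = [[-1.0000, 1.864665, 0.0000], [0.0000, 6.0000, -21.0000], [2.0000, -2.5000, 5.0000]] (det J = -55.815918).
Solving J·Δ = −F gives Δ = (-1.9054, 1.7322, -0.4218).
Then the next iterate is (p, q, r)₁ = (-0.9054, -0.2678, 1.0782).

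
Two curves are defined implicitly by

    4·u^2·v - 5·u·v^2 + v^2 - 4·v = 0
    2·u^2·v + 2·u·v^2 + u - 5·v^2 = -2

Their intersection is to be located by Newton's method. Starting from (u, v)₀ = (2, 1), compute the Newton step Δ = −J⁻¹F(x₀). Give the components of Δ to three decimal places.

(-0.636, -0.667)

At (2, 1): F = (3.000, 11.000).
Jacobian J = [[8·u·v - 5·v^2, 4·u^2 - 10·u·v + 2·v - 4], [4·u·v + 2·v^2 + 1, 2·u^2 + 4·u·v - 10·v]].
At the point, J = [[11.000, -6.000], [11.000, 6.000]] (det J = 132.000).
Solving J·Δ = −F gives Δ = (-0.636, -0.667).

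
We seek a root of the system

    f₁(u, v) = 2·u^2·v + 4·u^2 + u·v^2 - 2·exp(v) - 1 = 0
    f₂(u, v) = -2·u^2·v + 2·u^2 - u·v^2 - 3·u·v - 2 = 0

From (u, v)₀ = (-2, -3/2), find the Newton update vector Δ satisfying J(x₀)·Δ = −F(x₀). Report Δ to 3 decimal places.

(0.658, 0.228)

At (-2, -3/2): F = (-1.94626, 13.500).
Jacobian J = [[4·u·v + 8·u + v^2, 2·u^2 + 2·u·v - 2·exp(v)], [-4·u·v + 4·u - v^2 - 3·v, -2·u^2 - 2·u·v - 3·u]].
At the point, J = [[-1.750, 13.55374], [-17.750, -8.000]] (det J = 254.57888).
Solving J·Δ = −F gives Δ = (0.658, 0.228).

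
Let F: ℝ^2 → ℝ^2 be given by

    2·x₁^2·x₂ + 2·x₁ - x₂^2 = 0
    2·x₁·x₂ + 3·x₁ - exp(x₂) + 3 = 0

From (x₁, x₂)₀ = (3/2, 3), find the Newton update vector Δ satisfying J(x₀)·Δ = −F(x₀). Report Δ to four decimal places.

At (3/2, 3): F = (7.5000, -3.585537).
Jacobian J = [[4·x₁·x₂ + 2, 2·x₁^2 - 2·x₂], [2·x₂ + 3, 2·x₁ - exp(x₂)]].
At the point, J = [[20.0000, -1.5000], [9.0000, -17.085537]] (det J = -328.210738).
Solving J·Δ = −F gives Δ = (-0.4068, -0.4242).

(-0.4068, -0.4242)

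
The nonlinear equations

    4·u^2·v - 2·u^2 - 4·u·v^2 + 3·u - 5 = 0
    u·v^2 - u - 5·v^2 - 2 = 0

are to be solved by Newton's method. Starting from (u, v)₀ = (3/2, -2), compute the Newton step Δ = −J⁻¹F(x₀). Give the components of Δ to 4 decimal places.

(-0.1148, 1.2746)

At (3/2, -2): F = (-47.0000, -17.5000).
Jacobian J = [[8·u·v - 4·u - 4·v^2 + 3, 4·u^2 - 8·u·v], [v^2 - 1, 2·u·v - 10·v]].
At the point, J = [[-43.0000, 33.0000], [3.0000, 14.0000]] (det J = -701.0000).
Solving J·Δ = −F gives Δ = (-0.1148, 1.2746).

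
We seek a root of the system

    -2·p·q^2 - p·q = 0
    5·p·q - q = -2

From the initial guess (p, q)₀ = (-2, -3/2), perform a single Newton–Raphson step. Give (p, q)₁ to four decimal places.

At (-2, -3/2): F = (6.0000, 18.5000).
Jacobian J = [[-2·q^2 - q, -4·p·q - p], [5·q, 5·p - 1]].
At the point, J = [[-3.0000, -10.0000], [-7.5000, -11.0000]] (det J = -42.0000).
Solving J·Δ = −F gives Δ = (2.8333, -0.2500).
Then the next iterate is (p, q)₁ = (0.8333, -1.7500).

(0.8333, -1.7500)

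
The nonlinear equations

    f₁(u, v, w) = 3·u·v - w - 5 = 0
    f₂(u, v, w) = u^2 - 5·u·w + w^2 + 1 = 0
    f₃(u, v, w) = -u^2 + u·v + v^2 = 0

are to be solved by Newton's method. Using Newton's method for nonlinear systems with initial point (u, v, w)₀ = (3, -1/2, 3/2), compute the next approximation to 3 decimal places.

At (3, -1/2, 3/2): F = (-11.000, -10.250, -10.250).
Jacobian J = [[3·v, 3·u, -1], [2·u - 5·w, 0, -5·u + 2·w], [-2·u + v, u + 2·v, 0]].
At the point, J = [[-1.500, 9.000, -1.000], [-1.500, 0.000, -12.000], [-6.500, 2.000, 0.000]] (det J = 669.000).
Solving J·Δ = −F gives Δ = (-1.291, 0.930, -0.693).
Then the next iterate is (u, v, w)₁ = (1.709, 0.430, 0.807).

(1.709, 0.430, 0.807)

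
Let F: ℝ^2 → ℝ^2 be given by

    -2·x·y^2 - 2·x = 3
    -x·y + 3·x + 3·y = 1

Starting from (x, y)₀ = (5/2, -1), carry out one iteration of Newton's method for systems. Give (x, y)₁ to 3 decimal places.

(0.917, -0.333)

At (5/2, -1): F = (-13.000, 6.000).
Jacobian J = [[-2·y^2 - 2, -4·x·y], [-y + 3, -x + 3]].
At the point, J = [[-4.000, 10.000], [4.000, 0.500]] (det J = -42.000).
Solving J·Δ = −F gives Δ = (-1.583, 0.667).
Then the next iterate is (x, y)₁ = (0.917, -0.333).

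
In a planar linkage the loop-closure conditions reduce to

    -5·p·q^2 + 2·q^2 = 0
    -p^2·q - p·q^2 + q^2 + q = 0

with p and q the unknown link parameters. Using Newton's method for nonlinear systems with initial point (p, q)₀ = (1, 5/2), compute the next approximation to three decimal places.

(1.000, 1.250)

At (1, 5/2): F = (-18.750, 0.000).
Jacobian J = [[-5·q^2, -10·p·q + 4·q], [-2·p·q - q^2, -p^2 - 2·p·q + 2·q + 1]].
At the point, J = [[-31.250, -15.000], [-11.250, 0.000]] (det J = -168.750).
Solving J·Δ = −F gives Δ = (0.000, -1.250).
Then the next iterate is (p, q)₁ = (1.000, 1.250).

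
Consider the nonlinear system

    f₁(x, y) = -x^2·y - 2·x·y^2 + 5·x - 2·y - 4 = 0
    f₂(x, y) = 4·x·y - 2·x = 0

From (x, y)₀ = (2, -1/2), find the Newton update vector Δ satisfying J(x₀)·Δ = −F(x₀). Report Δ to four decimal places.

(-1.0909, 0.4545)

At (2, -1/2): F = (8.0000, -8.0000).
Jacobian J = [[-2·x·y - 2·y^2 + 5, -x^2 - 4·x·y - 2], [4·y - 2, 4·x]].
At the point, J = [[6.5000, -2.0000], [-4.0000, 8.0000]] (det J = 44.0000).
Solving J·Δ = −F gives Δ = (-1.0909, 0.4545).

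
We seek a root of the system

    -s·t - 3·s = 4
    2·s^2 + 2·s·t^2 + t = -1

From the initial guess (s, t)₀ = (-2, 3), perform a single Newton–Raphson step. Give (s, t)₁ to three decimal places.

(-0.847, 2.458)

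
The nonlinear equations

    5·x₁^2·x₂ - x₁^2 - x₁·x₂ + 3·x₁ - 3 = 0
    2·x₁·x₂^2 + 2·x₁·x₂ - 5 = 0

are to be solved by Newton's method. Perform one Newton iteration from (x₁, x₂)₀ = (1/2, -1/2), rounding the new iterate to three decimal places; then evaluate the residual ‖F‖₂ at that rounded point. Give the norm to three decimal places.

1068.951

At (1/2, -1/2): F = (-2.125, -5.250).
Jacobian J = [[10·x₁·x₂ - 2·x₁ - x₂ + 3, 5·x₁^2 - x₁], [2·x₂^2 + 2·x₂, 4·x₁·x₂ + 2·x₁]].
At the point, J = [[0.000, 0.750], [-0.500, 0.000]] (det J = 0.375).
Solving J·Δ = −F gives Δ = (-10.500, 2.833).
Then the next iterate is (x₁, x₂)₁ = (-10.000, 2.333).
Re-evaluating at (-10.000, 2.333): F = (1056.830, -160.51778), so ‖F‖₂ = 1068.951.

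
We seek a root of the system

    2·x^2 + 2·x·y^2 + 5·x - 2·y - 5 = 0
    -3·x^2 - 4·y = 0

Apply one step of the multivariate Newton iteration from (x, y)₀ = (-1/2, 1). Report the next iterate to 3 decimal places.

(2.125, 1.781)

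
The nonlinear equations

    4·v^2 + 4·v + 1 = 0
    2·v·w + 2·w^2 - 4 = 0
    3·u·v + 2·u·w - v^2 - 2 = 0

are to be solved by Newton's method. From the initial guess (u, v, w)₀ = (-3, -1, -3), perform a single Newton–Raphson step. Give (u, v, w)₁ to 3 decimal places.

(-1.409, -0.750, -1.679)

At (-3, -1, -3): F = (1.000, 20.000, 24.000).
Jacobian J = [[0, 8·v + 4, 0], [0, 2·w, 2·v + 4·w], [3·v + 2·w, 3·u - 2·v, 2·u]].
At the point, J = [[0.000, -4.000, 0.000], [0.000, -6.000, -14.000], [-9.000, -7.000, -6.000]] (det J = -504.000).
Solving J·Δ = −F gives Δ = (1.591, 0.250, 1.321).
Then the next iterate is (u, v, w)₁ = (-1.409, -0.750, -1.679).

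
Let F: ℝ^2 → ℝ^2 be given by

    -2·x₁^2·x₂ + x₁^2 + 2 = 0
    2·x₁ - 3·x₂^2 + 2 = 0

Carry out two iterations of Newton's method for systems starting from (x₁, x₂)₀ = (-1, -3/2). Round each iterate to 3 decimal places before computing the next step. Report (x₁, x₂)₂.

At (-1, -3/2): F = (6.000, -6.750).
Jacobian J = [[-4·x₁·x₂ + 2·x₁, -2·x₁^2], [2, -6·x₂]].
At the point, J = [[-8.000, -2.000], [2.000, 9.000]] (det J = -68.000).
Solving J·Δ = −F gives Δ = (0.596, 0.618).
Then the next iterate is (x₁, x₂)₁ = (-0.404, -0.882).
Round to (-0.404, -0.882) and repeat: F = (2.45113, -1.14177), J = [[-2.23331, -0.32643], [2.000, 5.292]].
Δ = (1.128, -0.211), so (x₁, x₂)₂ = (0.724, -1.093).

(0.724, -1.093)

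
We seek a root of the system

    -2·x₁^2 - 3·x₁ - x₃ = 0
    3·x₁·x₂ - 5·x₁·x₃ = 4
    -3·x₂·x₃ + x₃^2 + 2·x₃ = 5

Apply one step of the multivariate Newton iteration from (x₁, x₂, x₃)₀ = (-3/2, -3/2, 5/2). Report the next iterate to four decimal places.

(-0.8750, -0.1250, 1.8750)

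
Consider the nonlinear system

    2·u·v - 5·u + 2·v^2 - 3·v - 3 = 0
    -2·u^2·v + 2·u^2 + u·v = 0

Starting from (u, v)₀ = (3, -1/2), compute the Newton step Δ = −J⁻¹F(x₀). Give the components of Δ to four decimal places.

(-3.5793, -2.4759)

At (3, -1/2): F = (-19.0000, 25.5000).
Jacobian J = [[2·v - 5, 2·u + 4·v - 3], [-4·u·v + 4·u + v, -2·u^2 + u]].
At the point, J = [[-6.0000, 1.0000], [17.5000, -15.0000]] (det J = 72.5000).
Solving J·Δ = −F gives Δ = (-3.5793, -2.4759).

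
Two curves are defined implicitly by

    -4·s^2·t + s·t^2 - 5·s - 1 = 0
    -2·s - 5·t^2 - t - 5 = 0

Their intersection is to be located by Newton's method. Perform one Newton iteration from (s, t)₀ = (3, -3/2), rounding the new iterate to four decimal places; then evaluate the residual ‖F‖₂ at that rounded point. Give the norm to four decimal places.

28.8177

At (3, -3/2): F = (44.7500, -20.7500).
Jacobian J = [[-8·s·t + t^2 - 5, -4·s^2 + 2·s·t], [-2, -10·t - 1]].
At the point, J = [[33.2500, -45.0000], [-2.0000, 14.0000]] (det J = 375.5000).
Solving J·Δ = −F gives Δ = (0.8182, 1.5990).
Then the next iterate is (s, t)₁ = (3.8182, 0.0990).
Re-evaluating at (3.8182, 0.0990): F = (-25.826724, -12.784405), so ‖F‖₂ = 28.8177.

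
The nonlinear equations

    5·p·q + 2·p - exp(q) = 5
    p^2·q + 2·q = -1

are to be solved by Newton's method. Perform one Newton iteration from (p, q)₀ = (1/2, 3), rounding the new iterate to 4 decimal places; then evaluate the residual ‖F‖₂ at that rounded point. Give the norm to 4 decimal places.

12.3287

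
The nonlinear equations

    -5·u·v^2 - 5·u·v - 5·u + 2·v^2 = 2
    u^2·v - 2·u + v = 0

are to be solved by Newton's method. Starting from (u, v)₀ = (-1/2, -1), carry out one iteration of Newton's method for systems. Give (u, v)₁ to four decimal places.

(-0.3824, -0.7059)

At (-1/2, -1): F = (2.5000, -0.2500).
Jacobian J = [[-5·v^2 - 5·v - 5, -10·u·v - 5·u + 4·v], [2·u·v - 2, u^2 + 1]].
At the point, J = [[-5.0000, -6.5000], [-1.0000, 1.2500]] (det J = -12.7500).
Solving J·Δ = −F gives Δ = (0.1176, 0.2941).
Then the next iterate is (u, v)₁ = (-0.3824, -0.7059).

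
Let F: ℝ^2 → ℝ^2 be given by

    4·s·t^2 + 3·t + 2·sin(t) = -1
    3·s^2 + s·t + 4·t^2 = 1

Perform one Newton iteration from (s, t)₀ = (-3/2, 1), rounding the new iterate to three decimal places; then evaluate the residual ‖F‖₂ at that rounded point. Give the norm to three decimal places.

16.734

At (-3/2, 1): F = (-0.31706, 8.250).
Jacobian J = [[4·t^2, 8·s·t + 2·cos(t) + 3], [6·s + t, s + 8·t]].
At the point, J = [[4.000, -7.91940], [-8.000, 6.500]] (det J = -37.35516).
Solving J·Δ = −F gives Δ = (1.694, 0.816).
Then the next iterate is (s, t)₁ = (0.194, 1.816).
Re-evaluating at (0.194, 1.816): F = (10.94731, 12.65664), so ‖F‖₂ = 16.734.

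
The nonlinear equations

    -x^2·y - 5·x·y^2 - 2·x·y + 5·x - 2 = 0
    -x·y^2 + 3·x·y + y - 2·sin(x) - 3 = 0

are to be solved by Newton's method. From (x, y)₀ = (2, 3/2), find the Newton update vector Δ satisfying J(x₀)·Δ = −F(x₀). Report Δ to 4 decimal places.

At (2, 3/2): F = (-26.5000, 1.181405).
Jacobian J = [[-2·x·y - 5·y^2 - 2·y + 5, -x^2 - 10·x·y - 2·x], [-y^2 + 3·y - 2·cos(x), -2·x·y + 3·x + 1]].
At the point, J = [[-15.2500, -38.0000], [3.082294, 1.0000]] (det J = 101.877160).
Solving J·Δ = −F gives Δ = (-0.1805, -0.6249).

(-0.1805, -0.6249)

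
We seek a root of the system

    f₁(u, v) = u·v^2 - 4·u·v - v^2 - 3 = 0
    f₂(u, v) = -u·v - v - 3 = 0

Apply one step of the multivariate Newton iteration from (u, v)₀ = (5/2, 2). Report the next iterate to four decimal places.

(-0.7500, 1.0000)

At (5/2, 2): F = (-17.0000, -10.0000).
Jacobian J = [[v^2 - 4·v, 2·u·v - 4·u - 2·v], [-v, -u - 1]].
At the point, J = [[-4.0000, -4.0000], [-2.0000, -3.5000]] (det J = 6.0000).
Solving J·Δ = −F gives Δ = (-3.2500, -1.0000).
Then the next iterate is (u, v)₁ = (-0.7500, 1.0000).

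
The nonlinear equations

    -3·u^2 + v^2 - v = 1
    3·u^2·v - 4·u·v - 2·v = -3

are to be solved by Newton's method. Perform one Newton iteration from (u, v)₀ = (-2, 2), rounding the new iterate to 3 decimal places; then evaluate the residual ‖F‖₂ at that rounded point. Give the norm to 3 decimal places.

At (-2, 2): F = (-11.000, 39.000).
Jacobian J = [[-6·u, 2·v - 1], [6·u·v - 4·v, 3·u^2 - 4·u - 2]].
At the point, J = [[12.000, 3.000], [-32.000, 18.000]] (det J = 312.000).
Solving J·Δ = −F gives Δ = (1.010, -0.372).
Then the next iterate is (u, v)₁ = (-0.990, 1.628).
Re-evaluating at (-0.990, 1.628): F = (-2.91792, 10.97769), so ‖F‖₂ = 11.359.

11.359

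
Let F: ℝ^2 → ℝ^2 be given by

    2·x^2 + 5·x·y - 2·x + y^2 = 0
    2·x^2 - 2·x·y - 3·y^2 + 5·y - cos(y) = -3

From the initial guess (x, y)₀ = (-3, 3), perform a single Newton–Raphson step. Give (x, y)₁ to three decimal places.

(-1.021, 1.887)

At (-3, 3): F = (-12.000, 27.98999).
Jacobian J = [[4·x + 5·y - 2, 5·x + 2·y], [4·x - 2·y, -2·x - 6·y + sin(y) + 5]].
At the point, J = [[1.000, -9.000], [-18.000, -6.85888]] (det J = -168.85888).
Solving J·Δ = −F gives Δ = (1.979, -1.113).
Then the next iterate is (x, y)₁ = (-1.021, 1.887).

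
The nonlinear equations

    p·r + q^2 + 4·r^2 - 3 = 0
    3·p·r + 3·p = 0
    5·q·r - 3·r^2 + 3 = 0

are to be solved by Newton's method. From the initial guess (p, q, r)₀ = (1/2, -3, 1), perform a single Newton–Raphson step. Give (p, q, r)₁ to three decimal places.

At (1/2, -3, 1): F = (10.500, 3.000, -15.000).
Jacobian J = [[r, 2·q, p + 8·r], [3·r + 3, 0, 3·p], [0, 5·r, 5·q - 6·r]].
At the point, J = [[1.000, -6.000, 8.500], [6.000, 0.000, 1.500], [0.000, 5.000, -21.000]] (det J = -508.500).
Solving J·Δ = −F gives Δ = (-0.382, 1.018, -0.472).
Then the next iterate is (p, q, r)₁ = (0.118, -1.982, 0.528).

(0.118, -1.982, 0.528)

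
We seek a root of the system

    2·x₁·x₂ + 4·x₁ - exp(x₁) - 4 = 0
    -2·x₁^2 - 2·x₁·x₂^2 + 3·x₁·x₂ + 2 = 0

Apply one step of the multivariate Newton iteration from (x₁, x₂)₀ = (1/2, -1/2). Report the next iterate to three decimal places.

At (1/2, -1/2): F = (-4.14872, 0.500).
Jacobian J = [[2·x₂ - exp(x₁) + 4, 2·x₁], [-4·x₁ - 2·x₂^2 + 3·x₂, -4·x₁·x₂ + 3·x₁]].
At the point, J = [[1.35128, 1.000], [-4.000, 2.500]] (det J = 7.37820).
Solving J·Δ = −F gives Δ = (1.474, 2.158).
Then the next iterate is (x₁, x₂)₁ = (1.974, 1.658).

(1.974, 1.658)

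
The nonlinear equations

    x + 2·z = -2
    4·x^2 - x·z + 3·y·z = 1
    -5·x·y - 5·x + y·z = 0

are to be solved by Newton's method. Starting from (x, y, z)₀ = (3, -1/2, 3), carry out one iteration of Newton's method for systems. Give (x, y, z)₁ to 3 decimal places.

(1.072, -0.659, -1.536)

At (3, -1/2, 3): F = (11.000, 21.500, -9.000).
Jacobian J = [[1, 0, 2], [8·x - z, 3·z, -x + 3·y], [-5·y - 5, -5·x + z, y]].
At the point, J = [[1.000, 0.000, 2.000], [21.000, 9.000, -4.500], [-2.500, -12.000, -0.500]] (det J = -517.500).
Solving J·Δ = −F gives Δ = (-1.928, -0.159, -4.536).
Then the next iterate is (x, y, z)₁ = (1.072, -0.659, -1.536).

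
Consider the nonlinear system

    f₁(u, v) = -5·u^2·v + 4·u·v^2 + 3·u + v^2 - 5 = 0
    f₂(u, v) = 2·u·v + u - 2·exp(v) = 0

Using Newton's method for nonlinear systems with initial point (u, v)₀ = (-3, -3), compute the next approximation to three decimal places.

(-1.925, -1.438)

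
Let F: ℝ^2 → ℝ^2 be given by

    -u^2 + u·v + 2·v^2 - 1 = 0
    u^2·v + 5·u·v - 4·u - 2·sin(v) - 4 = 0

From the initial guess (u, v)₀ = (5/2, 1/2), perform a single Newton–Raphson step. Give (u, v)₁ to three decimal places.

(1.656, 0.878)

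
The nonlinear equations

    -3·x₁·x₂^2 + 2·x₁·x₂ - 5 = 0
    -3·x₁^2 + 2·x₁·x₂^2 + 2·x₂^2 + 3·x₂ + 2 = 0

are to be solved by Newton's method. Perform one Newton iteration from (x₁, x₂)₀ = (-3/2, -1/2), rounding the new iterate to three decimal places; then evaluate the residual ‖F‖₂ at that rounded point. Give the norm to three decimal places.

At (-3/2, -1/2): F = (-2.375, -6.500).
Jacobian J = [[-3·x₂^2 + 2·x₂, -6·x₁·x₂ + 2·x₁], [-6·x₁ + 2·x₂^2, 4·x₁·x₂ + 4·x₂ + 3]].
At the point, J = [[-1.750, -7.500], [9.500, 4.000]] (det J = 64.250).
Solving J·Δ = −F gives Δ = (0.907, -0.528).
Then the next iterate is (x₁, x₂)₁ = (-0.593, -1.028).
Re-evaluating at (-0.593, -1.028): F = (-1.90077, -1.27872), so ‖F‖₂ = 2.291.

2.291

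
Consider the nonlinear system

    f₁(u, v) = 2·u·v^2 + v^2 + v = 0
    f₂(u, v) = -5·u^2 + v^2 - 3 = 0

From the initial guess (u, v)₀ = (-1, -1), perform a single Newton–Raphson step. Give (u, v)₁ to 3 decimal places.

(-0.265, -0.824)

At (-1, -1): F = (-2.000, -7.000).
Jacobian J = [[2·v^2, 4·u·v + 2·v + 1], [-10·u, 2·v]].
At the point, J = [[2.000, 3.000], [10.000, -2.000]] (det J = -34.000).
Solving J·Δ = −F gives Δ = (0.735, 0.176).
Then the next iterate is (u, v)₁ = (-0.265, -0.824).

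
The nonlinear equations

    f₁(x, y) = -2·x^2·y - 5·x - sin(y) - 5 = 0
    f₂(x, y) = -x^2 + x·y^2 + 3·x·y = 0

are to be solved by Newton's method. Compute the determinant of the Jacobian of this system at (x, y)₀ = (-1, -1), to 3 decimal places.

9.000

J = [[-4·x·y - 5, -2·x^2 - cos(y)], [-2·x + y^2 + 3·y, 2·x·y + 3·x]].
At the point, J = [[-9.000, -2.54030], [0.000, -1.000]].
det J = 9.000.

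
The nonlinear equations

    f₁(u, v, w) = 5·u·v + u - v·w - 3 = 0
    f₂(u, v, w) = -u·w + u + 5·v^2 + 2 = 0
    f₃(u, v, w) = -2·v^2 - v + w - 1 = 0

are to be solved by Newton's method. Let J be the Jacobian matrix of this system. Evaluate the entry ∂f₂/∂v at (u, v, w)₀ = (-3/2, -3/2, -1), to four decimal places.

-15.0000

∂f₂/∂v = 10·v.
At (-3/2, -3/2, -1) this is -15.0000.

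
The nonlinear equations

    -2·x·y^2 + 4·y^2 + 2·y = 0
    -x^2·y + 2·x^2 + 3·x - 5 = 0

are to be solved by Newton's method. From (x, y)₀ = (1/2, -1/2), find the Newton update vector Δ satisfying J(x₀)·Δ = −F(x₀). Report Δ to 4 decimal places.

(0.5000, -0.5000)

At (1/2, -1/2): F = (-0.2500, -2.8750).
Jacobian J = [[-2·y^2, -4·x·y + 8·y + 2], [-2·x·y + 4·x + 3, -x^2]].
At the point, J = [[-0.5000, -1.0000], [5.5000, -0.2500]] (det J = 5.6250).
Solving J·Δ = −F gives Δ = (0.5000, -0.5000).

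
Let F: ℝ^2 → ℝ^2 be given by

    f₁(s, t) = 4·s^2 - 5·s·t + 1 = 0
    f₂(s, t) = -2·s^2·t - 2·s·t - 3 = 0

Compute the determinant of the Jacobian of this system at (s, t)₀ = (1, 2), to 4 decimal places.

J = [[8·s - 5·t, -5·s], [-4·s·t - 2·t, -2·s^2 - 2·s]].
At the point, J = [[-2.0000, -5.0000], [-12.0000, -4.0000]].
det J = -52.0000.

-52.0000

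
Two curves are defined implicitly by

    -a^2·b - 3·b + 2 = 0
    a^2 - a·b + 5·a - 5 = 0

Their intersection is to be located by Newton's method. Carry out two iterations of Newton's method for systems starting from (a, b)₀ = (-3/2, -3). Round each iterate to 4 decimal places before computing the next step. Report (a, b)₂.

(0.7972, -5.6806)

At (-3/2, -3): F = (17.7500, -14.7500).
Jacobian J = [[-2·a·b, -a^2 - 3], [2·a - b + 5, -a]].
At the point, J = [[-9.0000, -5.2500], [5.0000, 1.5000]] (det J = 12.7500).
Solving J·Δ = −F gives Δ = (3.9853, -3.4510).
Then the next iterate is (a, b)₁ = (2.4853, -6.4510).
Round to (2.4853, -6.4510) and repeat: F = (61.198995, 29.635886), J = [[32.065341, -9.176716], [16.4216, -2.4853]].
Δ = (-1.6881, 0.7704), so (a, b)₂ = (0.7972, -5.6806).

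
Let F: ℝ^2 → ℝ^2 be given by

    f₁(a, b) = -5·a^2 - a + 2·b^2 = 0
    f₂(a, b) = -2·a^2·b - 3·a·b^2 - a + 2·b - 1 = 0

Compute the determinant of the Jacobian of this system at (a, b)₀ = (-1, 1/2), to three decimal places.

J = [[-10·a - 1, 4·b], [-4·a·b - 3·b^2 - 1, -2·a^2 - 6·a·b + 2]].
At the point, J = [[9.000, 2.000], [0.250, 3.000]].
det J = 26.500.

26.500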